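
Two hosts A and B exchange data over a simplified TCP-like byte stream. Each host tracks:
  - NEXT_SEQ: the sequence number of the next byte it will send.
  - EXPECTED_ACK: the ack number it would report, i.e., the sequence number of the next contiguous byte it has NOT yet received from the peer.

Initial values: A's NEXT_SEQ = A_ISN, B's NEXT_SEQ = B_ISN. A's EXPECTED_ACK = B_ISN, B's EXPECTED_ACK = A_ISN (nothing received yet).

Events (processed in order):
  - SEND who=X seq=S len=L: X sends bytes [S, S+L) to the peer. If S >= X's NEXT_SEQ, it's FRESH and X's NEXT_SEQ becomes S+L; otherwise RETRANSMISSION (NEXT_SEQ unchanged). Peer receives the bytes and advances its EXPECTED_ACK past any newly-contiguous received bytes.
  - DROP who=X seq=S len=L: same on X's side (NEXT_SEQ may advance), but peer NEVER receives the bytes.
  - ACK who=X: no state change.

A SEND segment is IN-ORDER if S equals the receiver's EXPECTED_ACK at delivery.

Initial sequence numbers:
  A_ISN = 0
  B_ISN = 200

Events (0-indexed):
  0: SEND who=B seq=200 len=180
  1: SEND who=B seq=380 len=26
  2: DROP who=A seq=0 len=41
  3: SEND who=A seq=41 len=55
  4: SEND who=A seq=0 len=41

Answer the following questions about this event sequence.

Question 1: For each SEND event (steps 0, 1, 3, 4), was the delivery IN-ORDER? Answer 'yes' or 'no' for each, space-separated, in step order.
Step 0: SEND seq=200 -> in-order
Step 1: SEND seq=380 -> in-order
Step 3: SEND seq=41 -> out-of-order
Step 4: SEND seq=0 -> in-order

Answer: yes yes no yes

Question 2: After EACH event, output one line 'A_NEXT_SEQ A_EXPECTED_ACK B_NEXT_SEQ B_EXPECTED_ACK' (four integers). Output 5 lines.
0 380 380 0
0 406 406 0
41 406 406 0
96 406 406 0
96 406 406 96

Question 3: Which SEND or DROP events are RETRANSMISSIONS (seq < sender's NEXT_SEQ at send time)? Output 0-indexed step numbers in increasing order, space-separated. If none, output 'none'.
Answer: 4

Derivation:
Step 0: SEND seq=200 -> fresh
Step 1: SEND seq=380 -> fresh
Step 2: DROP seq=0 -> fresh
Step 3: SEND seq=41 -> fresh
Step 4: SEND seq=0 -> retransmit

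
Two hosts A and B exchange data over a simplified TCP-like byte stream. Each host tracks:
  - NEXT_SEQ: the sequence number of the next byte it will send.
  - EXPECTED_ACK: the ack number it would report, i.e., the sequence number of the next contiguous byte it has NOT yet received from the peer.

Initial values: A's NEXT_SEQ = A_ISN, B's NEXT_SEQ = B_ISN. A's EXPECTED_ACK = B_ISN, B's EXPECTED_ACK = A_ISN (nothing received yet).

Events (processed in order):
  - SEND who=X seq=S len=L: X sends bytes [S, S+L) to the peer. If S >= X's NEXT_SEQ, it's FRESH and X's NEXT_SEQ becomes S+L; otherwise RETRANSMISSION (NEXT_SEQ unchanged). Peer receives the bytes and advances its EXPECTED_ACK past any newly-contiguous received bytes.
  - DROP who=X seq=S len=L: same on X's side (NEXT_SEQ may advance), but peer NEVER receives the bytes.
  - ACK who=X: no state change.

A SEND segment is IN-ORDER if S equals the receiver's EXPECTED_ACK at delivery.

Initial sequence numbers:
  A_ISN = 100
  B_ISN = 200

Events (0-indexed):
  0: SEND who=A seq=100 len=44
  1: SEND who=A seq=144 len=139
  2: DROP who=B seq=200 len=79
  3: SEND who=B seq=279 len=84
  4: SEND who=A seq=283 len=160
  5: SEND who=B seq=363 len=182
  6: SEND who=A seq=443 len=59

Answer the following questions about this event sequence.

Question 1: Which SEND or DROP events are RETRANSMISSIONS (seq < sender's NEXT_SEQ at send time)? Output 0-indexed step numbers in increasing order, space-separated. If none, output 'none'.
Step 0: SEND seq=100 -> fresh
Step 1: SEND seq=144 -> fresh
Step 2: DROP seq=200 -> fresh
Step 3: SEND seq=279 -> fresh
Step 4: SEND seq=283 -> fresh
Step 5: SEND seq=363 -> fresh
Step 6: SEND seq=443 -> fresh

Answer: none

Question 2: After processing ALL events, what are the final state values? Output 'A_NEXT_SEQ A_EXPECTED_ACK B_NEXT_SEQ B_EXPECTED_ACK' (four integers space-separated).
Answer: 502 200 545 502

Derivation:
After event 0: A_seq=144 A_ack=200 B_seq=200 B_ack=144
After event 1: A_seq=283 A_ack=200 B_seq=200 B_ack=283
After event 2: A_seq=283 A_ack=200 B_seq=279 B_ack=283
After event 3: A_seq=283 A_ack=200 B_seq=363 B_ack=283
After event 4: A_seq=443 A_ack=200 B_seq=363 B_ack=443
After event 5: A_seq=443 A_ack=200 B_seq=545 B_ack=443
After event 6: A_seq=502 A_ack=200 B_seq=545 B_ack=502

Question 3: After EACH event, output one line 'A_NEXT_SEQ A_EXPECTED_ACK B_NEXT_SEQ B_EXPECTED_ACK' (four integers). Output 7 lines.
144 200 200 144
283 200 200 283
283 200 279 283
283 200 363 283
443 200 363 443
443 200 545 443
502 200 545 502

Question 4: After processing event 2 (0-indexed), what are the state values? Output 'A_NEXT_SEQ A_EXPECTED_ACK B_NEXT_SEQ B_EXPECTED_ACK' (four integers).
After event 0: A_seq=144 A_ack=200 B_seq=200 B_ack=144
After event 1: A_seq=283 A_ack=200 B_seq=200 B_ack=283
After event 2: A_seq=283 A_ack=200 B_seq=279 B_ack=283

283 200 279 283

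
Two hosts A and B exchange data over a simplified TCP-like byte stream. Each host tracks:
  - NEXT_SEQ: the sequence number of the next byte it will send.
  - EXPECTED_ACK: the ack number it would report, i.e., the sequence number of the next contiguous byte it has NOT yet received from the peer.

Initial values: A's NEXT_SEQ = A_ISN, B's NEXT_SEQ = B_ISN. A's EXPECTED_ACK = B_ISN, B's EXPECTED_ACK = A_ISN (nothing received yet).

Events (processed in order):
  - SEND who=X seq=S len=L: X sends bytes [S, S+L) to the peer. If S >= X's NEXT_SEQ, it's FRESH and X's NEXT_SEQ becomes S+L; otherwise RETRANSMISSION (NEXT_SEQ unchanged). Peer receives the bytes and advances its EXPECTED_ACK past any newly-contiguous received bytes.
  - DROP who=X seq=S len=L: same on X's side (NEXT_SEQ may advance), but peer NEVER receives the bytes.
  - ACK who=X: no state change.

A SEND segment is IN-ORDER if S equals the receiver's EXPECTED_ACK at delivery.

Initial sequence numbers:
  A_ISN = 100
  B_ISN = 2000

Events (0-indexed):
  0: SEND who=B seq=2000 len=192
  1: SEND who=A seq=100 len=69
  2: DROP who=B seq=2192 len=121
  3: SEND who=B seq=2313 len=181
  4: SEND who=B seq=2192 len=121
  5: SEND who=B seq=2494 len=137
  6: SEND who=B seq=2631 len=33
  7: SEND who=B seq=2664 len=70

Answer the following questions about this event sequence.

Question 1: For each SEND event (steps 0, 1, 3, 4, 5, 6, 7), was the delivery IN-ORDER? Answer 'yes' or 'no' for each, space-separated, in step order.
Step 0: SEND seq=2000 -> in-order
Step 1: SEND seq=100 -> in-order
Step 3: SEND seq=2313 -> out-of-order
Step 4: SEND seq=2192 -> in-order
Step 5: SEND seq=2494 -> in-order
Step 6: SEND seq=2631 -> in-order
Step 7: SEND seq=2664 -> in-order

Answer: yes yes no yes yes yes yes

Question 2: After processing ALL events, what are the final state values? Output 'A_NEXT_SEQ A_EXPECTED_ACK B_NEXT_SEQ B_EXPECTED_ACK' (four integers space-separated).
Answer: 169 2734 2734 169

Derivation:
After event 0: A_seq=100 A_ack=2192 B_seq=2192 B_ack=100
After event 1: A_seq=169 A_ack=2192 B_seq=2192 B_ack=169
After event 2: A_seq=169 A_ack=2192 B_seq=2313 B_ack=169
After event 3: A_seq=169 A_ack=2192 B_seq=2494 B_ack=169
After event 4: A_seq=169 A_ack=2494 B_seq=2494 B_ack=169
After event 5: A_seq=169 A_ack=2631 B_seq=2631 B_ack=169
After event 6: A_seq=169 A_ack=2664 B_seq=2664 B_ack=169
After event 7: A_seq=169 A_ack=2734 B_seq=2734 B_ack=169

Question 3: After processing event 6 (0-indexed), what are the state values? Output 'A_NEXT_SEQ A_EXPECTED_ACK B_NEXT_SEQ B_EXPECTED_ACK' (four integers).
After event 0: A_seq=100 A_ack=2192 B_seq=2192 B_ack=100
After event 1: A_seq=169 A_ack=2192 B_seq=2192 B_ack=169
After event 2: A_seq=169 A_ack=2192 B_seq=2313 B_ack=169
After event 3: A_seq=169 A_ack=2192 B_seq=2494 B_ack=169
After event 4: A_seq=169 A_ack=2494 B_seq=2494 B_ack=169
After event 5: A_seq=169 A_ack=2631 B_seq=2631 B_ack=169
After event 6: A_seq=169 A_ack=2664 B_seq=2664 B_ack=169

169 2664 2664 169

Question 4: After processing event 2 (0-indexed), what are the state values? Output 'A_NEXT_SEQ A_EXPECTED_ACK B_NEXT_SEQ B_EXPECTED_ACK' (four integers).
After event 0: A_seq=100 A_ack=2192 B_seq=2192 B_ack=100
After event 1: A_seq=169 A_ack=2192 B_seq=2192 B_ack=169
After event 2: A_seq=169 A_ack=2192 B_seq=2313 B_ack=169

169 2192 2313 169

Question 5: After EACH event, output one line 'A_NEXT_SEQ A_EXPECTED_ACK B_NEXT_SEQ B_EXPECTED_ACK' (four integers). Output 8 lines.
100 2192 2192 100
169 2192 2192 169
169 2192 2313 169
169 2192 2494 169
169 2494 2494 169
169 2631 2631 169
169 2664 2664 169
169 2734 2734 169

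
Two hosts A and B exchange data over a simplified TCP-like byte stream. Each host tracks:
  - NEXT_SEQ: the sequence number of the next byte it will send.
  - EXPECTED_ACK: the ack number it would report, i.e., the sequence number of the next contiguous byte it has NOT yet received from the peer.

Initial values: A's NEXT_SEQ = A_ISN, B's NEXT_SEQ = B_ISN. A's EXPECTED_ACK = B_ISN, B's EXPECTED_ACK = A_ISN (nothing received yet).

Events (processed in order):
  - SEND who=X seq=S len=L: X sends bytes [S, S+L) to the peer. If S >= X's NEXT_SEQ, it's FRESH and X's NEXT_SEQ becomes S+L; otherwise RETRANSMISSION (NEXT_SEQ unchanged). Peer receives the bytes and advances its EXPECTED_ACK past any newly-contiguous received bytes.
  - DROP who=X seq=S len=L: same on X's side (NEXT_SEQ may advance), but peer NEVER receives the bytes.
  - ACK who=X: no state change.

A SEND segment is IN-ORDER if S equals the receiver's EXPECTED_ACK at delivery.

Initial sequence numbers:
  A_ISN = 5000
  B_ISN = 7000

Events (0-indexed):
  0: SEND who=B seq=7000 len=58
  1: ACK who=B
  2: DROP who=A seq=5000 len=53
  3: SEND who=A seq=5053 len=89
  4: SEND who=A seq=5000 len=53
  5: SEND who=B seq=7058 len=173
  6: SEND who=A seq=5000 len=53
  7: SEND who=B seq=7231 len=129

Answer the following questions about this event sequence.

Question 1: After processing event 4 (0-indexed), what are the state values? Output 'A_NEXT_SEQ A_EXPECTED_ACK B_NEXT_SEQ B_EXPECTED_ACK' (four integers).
After event 0: A_seq=5000 A_ack=7058 B_seq=7058 B_ack=5000
After event 1: A_seq=5000 A_ack=7058 B_seq=7058 B_ack=5000
After event 2: A_seq=5053 A_ack=7058 B_seq=7058 B_ack=5000
After event 3: A_seq=5142 A_ack=7058 B_seq=7058 B_ack=5000
After event 4: A_seq=5142 A_ack=7058 B_seq=7058 B_ack=5142

5142 7058 7058 5142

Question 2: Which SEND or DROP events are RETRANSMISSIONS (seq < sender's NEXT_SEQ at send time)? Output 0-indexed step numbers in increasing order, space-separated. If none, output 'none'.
Step 0: SEND seq=7000 -> fresh
Step 2: DROP seq=5000 -> fresh
Step 3: SEND seq=5053 -> fresh
Step 4: SEND seq=5000 -> retransmit
Step 5: SEND seq=7058 -> fresh
Step 6: SEND seq=5000 -> retransmit
Step 7: SEND seq=7231 -> fresh

Answer: 4 6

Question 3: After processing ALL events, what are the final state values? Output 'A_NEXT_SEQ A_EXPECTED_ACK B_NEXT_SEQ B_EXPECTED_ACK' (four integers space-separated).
After event 0: A_seq=5000 A_ack=7058 B_seq=7058 B_ack=5000
After event 1: A_seq=5000 A_ack=7058 B_seq=7058 B_ack=5000
After event 2: A_seq=5053 A_ack=7058 B_seq=7058 B_ack=5000
After event 3: A_seq=5142 A_ack=7058 B_seq=7058 B_ack=5000
After event 4: A_seq=5142 A_ack=7058 B_seq=7058 B_ack=5142
After event 5: A_seq=5142 A_ack=7231 B_seq=7231 B_ack=5142
After event 6: A_seq=5142 A_ack=7231 B_seq=7231 B_ack=5142
After event 7: A_seq=5142 A_ack=7360 B_seq=7360 B_ack=5142

Answer: 5142 7360 7360 5142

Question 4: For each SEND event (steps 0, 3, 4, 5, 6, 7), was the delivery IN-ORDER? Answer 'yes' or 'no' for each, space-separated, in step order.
Answer: yes no yes yes no yes

Derivation:
Step 0: SEND seq=7000 -> in-order
Step 3: SEND seq=5053 -> out-of-order
Step 4: SEND seq=5000 -> in-order
Step 5: SEND seq=7058 -> in-order
Step 6: SEND seq=5000 -> out-of-order
Step 7: SEND seq=7231 -> in-order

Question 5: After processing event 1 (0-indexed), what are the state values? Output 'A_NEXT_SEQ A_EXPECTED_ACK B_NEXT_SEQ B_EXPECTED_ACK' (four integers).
After event 0: A_seq=5000 A_ack=7058 B_seq=7058 B_ack=5000
After event 1: A_seq=5000 A_ack=7058 B_seq=7058 B_ack=5000

5000 7058 7058 5000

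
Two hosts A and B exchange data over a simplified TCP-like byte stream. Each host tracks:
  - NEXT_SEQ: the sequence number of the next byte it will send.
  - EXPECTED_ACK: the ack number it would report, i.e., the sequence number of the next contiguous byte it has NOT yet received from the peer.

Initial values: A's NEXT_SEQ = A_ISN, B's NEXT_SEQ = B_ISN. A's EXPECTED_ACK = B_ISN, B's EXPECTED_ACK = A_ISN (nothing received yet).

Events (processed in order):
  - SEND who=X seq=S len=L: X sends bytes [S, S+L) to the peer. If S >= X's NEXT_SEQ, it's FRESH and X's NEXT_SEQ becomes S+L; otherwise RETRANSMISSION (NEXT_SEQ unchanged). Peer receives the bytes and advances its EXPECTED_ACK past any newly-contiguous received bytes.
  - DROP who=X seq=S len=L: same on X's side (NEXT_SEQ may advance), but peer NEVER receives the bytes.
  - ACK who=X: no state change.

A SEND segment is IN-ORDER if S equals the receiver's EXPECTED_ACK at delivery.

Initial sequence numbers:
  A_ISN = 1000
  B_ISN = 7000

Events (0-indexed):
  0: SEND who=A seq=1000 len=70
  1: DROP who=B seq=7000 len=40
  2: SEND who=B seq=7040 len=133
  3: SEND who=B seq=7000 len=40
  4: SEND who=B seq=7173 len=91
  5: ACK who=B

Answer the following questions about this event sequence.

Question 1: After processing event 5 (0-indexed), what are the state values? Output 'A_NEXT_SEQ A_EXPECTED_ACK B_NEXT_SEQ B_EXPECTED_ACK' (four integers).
After event 0: A_seq=1070 A_ack=7000 B_seq=7000 B_ack=1070
After event 1: A_seq=1070 A_ack=7000 B_seq=7040 B_ack=1070
After event 2: A_seq=1070 A_ack=7000 B_seq=7173 B_ack=1070
After event 3: A_seq=1070 A_ack=7173 B_seq=7173 B_ack=1070
After event 4: A_seq=1070 A_ack=7264 B_seq=7264 B_ack=1070
After event 5: A_seq=1070 A_ack=7264 B_seq=7264 B_ack=1070

1070 7264 7264 1070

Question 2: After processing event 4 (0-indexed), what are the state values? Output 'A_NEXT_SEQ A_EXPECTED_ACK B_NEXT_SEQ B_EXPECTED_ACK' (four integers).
After event 0: A_seq=1070 A_ack=7000 B_seq=7000 B_ack=1070
After event 1: A_seq=1070 A_ack=7000 B_seq=7040 B_ack=1070
After event 2: A_seq=1070 A_ack=7000 B_seq=7173 B_ack=1070
After event 3: A_seq=1070 A_ack=7173 B_seq=7173 B_ack=1070
After event 4: A_seq=1070 A_ack=7264 B_seq=7264 B_ack=1070

1070 7264 7264 1070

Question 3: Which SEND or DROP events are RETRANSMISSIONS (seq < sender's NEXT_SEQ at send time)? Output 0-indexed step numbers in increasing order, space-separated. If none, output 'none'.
Answer: 3

Derivation:
Step 0: SEND seq=1000 -> fresh
Step 1: DROP seq=7000 -> fresh
Step 2: SEND seq=7040 -> fresh
Step 3: SEND seq=7000 -> retransmit
Step 4: SEND seq=7173 -> fresh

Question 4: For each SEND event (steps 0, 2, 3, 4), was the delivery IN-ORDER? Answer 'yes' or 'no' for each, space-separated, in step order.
Answer: yes no yes yes

Derivation:
Step 0: SEND seq=1000 -> in-order
Step 2: SEND seq=7040 -> out-of-order
Step 3: SEND seq=7000 -> in-order
Step 4: SEND seq=7173 -> in-order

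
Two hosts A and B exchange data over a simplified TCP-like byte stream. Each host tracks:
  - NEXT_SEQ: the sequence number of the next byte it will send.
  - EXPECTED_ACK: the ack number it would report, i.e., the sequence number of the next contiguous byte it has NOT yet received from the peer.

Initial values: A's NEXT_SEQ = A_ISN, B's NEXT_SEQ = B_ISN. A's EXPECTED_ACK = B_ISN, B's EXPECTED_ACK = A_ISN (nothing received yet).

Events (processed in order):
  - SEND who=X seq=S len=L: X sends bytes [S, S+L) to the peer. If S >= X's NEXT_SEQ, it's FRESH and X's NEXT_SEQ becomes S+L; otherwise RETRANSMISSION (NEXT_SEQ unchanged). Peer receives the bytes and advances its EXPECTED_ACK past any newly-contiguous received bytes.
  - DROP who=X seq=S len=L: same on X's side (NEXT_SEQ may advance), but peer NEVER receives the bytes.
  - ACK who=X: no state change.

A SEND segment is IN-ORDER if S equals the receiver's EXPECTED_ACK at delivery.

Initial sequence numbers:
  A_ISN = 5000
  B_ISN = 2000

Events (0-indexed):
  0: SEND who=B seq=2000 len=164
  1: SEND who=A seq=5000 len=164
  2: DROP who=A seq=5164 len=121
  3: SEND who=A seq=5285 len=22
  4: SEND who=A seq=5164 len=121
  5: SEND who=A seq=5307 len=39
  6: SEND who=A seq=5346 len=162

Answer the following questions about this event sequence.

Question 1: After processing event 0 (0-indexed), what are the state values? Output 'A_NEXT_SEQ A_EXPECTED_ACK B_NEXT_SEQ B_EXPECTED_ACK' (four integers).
After event 0: A_seq=5000 A_ack=2164 B_seq=2164 B_ack=5000

5000 2164 2164 5000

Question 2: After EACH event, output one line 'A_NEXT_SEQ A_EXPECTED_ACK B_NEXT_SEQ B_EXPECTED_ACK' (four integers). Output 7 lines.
5000 2164 2164 5000
5164 2164 2164 5164
5285 2164 2164 5164
5307 2164 2164 5164
5307 2164 2164 5307
5346 2164 2164 5346
5508 2164 2164 5508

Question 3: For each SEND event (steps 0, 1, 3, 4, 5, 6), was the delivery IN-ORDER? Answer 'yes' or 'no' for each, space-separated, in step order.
Step 0: SEND seq=2000 -> in-order
Step 1: SEND seq=5000 -> in-order
Step 3: SEND seq=5285 -> out-of-order
Step 4: SEND seq=5164 -> in-order
Step 5: SEND seq=5307 -> in-order
Step 6: SEND seq=5346 -> in-order

Answer: yes yes no yes yes yes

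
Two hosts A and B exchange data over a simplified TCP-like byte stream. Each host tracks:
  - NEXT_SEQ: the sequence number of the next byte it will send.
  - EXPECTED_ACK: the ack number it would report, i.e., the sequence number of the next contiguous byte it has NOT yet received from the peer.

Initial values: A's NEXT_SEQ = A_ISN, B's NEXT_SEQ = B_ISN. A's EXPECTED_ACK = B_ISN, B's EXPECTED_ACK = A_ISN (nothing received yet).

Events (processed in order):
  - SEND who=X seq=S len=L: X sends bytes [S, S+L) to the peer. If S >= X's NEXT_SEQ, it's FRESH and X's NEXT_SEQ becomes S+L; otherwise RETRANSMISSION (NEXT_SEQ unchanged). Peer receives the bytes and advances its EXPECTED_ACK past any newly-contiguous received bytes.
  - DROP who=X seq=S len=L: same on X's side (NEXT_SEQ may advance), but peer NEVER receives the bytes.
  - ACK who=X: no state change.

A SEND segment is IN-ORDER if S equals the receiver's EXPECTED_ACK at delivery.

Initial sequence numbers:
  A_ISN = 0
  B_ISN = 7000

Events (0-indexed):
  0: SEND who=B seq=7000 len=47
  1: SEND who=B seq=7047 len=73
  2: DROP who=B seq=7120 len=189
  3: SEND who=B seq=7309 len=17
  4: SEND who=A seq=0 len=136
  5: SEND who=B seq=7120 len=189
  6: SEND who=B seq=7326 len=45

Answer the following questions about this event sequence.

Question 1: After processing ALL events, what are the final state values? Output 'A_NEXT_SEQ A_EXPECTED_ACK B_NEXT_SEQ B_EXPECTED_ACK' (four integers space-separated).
Answer: 136 7371 7371 136

Derivation:
After event 0: A_seq=0 A_ack=7047 B_seq=7047 B_ack=0
After event 1: A_seq=0 A_ack=7120 B_seq=7120 B_ack=0
After event 2: A_seq=0 A_ack=7120 B_seq=7309 B_ack=0
After event 3: A_seq=0 A_ack=7120 B_seq=7326 B_ack=0
After event 4: A_seq=136 A_ack=7120 B_seq=7326 B_ack=136
After event 5: A_seq=136 A_ack=7326 B_seq=7326 B_ack=136
After event 6: A_seq=136 A_ack=7371 B_seq=7371 B_ack=136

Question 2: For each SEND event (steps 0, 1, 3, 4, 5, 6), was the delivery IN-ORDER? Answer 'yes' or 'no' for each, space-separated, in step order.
Answer: yes yes no yes yes yes

Derivation:
Step 0: SEND seq=7000 -> in-order
Step 1: SEND seq=7047 -> in-order
Step 3: SEND seq=7309 -> out-of-order
Step 4: SEND seq=0 -> in-order
Step 5: SEND seq=7120 -> in-order
Step 6: SEND seq=7326 -> in-order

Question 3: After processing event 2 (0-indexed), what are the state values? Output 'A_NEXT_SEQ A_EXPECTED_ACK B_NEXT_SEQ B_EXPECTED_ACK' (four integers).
After event 0: A_seq=0 A_ack=7047 B_seq=7047 B_ack=0
After event 1: A_seq=0 A_ack=7120 B_seq=7120 B_ack=0
After event 2: A_seq=0 A_ack=7120 B_seq=7309 B_ack=0

0 7120 7309 0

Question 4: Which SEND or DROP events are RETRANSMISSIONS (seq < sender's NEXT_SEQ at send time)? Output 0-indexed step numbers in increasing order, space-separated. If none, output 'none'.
Answer: 5

Derivation:
Step 0: SEND seq=7000 -> fresh
Step 1: SEND seq=7047 -> fresh
Step 2: DROP seq=7120 -> fresh
Step 3: SEND seq=7309 -> fresh
Step 4: SEND seq=0 -> fresh
Step 5: SEND seq=7120 -> retransmit
Step 6: SEND seq=7326 -> fresh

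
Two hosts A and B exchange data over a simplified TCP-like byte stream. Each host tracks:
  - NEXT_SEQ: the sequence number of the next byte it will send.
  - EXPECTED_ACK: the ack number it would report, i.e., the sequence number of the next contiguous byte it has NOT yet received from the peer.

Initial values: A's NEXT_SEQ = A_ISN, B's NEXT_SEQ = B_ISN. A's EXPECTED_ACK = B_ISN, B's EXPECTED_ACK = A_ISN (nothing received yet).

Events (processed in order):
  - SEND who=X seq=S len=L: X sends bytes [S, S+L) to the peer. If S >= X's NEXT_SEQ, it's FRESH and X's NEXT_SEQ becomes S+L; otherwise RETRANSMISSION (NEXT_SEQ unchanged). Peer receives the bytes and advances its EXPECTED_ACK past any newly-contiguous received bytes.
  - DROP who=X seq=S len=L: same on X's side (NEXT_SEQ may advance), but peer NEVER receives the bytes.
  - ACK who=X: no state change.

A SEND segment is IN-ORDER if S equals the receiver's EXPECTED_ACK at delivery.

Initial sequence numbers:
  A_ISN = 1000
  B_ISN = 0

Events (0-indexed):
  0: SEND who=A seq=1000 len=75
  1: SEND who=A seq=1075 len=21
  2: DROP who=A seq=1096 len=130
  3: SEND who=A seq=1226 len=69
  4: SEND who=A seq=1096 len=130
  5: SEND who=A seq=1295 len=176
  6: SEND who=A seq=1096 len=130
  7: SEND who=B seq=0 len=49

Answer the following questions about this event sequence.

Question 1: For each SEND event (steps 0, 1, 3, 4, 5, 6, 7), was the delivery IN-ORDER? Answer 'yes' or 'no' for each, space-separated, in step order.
Answer: yes yes no yes yes no yes

Derivation:
Step 0: SEND seq=1000 -> in-order
Step 1: SEND seq=1075 -> in-order
Step 3: SEND seq=1226 -> out-of-order
Step 4: SEND seq=1096 -> in-order
Step 5: SEND seq=1295 -> in-order
Step 6: SEND seq=1096 -> out-of-order
Step 7: SEND seq=0 -> in-order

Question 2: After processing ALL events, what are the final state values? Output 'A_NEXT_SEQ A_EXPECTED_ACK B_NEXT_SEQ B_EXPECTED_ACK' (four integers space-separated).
After event 0: A_seq=1075 A_ack=0 B_seq=0 B_ack=1075
After event 1: A_seq=1096 A_ack=0 B_seq=0 B_ack=1096
After event 2: A_seq=1226 A_ack=0 B_seq=0 B_ack=1096
After event 3: A_seq=1295 A_ack=0 B_seq=0 B_ack=1096
After event 4: A_seq=1295 A_ack=0 B_seq=0 B_ack=1295
After event 5: A_seq=1471 A_ack=0 B_seq=0 B_ack=1471
After event 6: A_seq=1471 A_ack=0 B_seq=0 B_ack=1471
After event 7: A_seq=1471 A_ack=49 B_seq=49 B_ack=1471

Answer: 1471 49 49 1471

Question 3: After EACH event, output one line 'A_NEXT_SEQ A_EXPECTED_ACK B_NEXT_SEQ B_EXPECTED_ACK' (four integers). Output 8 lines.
1075 0 0 1075
1096 0 0 1096
1226 0 0 1096
1295 0 0 1096
1295 0 0 1295
1471 0 0 1471
1471 0 0 1471
1471 49 49 1471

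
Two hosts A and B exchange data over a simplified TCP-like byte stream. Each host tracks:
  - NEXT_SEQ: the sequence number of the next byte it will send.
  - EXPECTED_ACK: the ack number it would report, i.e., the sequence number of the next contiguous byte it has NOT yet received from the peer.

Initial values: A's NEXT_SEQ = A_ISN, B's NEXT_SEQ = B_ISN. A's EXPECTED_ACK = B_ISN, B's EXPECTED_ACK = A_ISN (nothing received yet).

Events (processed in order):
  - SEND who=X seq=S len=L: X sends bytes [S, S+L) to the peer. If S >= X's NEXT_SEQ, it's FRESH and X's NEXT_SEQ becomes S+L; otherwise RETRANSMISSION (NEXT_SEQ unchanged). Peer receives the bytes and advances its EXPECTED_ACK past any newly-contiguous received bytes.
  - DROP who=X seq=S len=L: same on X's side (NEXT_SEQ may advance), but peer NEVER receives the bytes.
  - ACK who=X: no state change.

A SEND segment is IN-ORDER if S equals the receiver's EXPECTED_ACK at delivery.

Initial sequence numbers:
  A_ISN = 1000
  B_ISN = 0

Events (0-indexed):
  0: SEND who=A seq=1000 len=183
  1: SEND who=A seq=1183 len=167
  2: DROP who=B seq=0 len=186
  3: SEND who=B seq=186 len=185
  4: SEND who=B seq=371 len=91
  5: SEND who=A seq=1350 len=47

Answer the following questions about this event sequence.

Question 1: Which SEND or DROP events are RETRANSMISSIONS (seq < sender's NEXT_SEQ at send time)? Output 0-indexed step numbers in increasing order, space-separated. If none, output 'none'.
Answer: none

Derivation:
Step 0: SEND seq=1000 -> fresh
Step 1: SEND seq=1183 -> fresh
Step 2: DROP seq=0 -> fresh
Step 3: SEND seq=186 -> fresh
Step 4: SEND seq=371 -> fresh
Step 5: SEND seq=1350 -> fresh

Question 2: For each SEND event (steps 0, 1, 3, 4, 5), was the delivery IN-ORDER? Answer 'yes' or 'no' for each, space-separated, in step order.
Step 0: SEND seq=1000 -> in-order
Step 1: SEND seq=1183 -> in-order
Step 3: SEND seq=186 -> out-of-order
Step 4: SEND seq=371 -> out-of-order
Step 5: SEND seq=1350 -> in-order

Answer: yes yes no no yes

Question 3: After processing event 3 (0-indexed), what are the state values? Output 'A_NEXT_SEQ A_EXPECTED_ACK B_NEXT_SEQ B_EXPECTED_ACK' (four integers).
After event 0: A_seq=1183 A_ack=0 B_seq=0 B_ack=1183
After event 1: A_seq=1350 A_ack=0 B_seq=0 B_ack=1350
After event 2: A_seq=1350 A_ack=0 B_seq=186 B_ack=1350
After event 3: A_seq=1350 A_ack=0 B_seq=371 B_ack=1350

1350 0 371 1350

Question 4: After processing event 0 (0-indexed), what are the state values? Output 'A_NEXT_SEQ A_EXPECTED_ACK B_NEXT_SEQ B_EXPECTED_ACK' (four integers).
After event 0: A_seq=1183 A_ack=0 B_seq=0 B_ack=1183

1183 0 0 1183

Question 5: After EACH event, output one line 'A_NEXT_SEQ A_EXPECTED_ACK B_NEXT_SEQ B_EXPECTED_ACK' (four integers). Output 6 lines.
1183 0 0 1183
1350 0 0 1350
1350 0 186 1350
1350 0 371 1350
1350 0 462 1350
1397 0 462 1397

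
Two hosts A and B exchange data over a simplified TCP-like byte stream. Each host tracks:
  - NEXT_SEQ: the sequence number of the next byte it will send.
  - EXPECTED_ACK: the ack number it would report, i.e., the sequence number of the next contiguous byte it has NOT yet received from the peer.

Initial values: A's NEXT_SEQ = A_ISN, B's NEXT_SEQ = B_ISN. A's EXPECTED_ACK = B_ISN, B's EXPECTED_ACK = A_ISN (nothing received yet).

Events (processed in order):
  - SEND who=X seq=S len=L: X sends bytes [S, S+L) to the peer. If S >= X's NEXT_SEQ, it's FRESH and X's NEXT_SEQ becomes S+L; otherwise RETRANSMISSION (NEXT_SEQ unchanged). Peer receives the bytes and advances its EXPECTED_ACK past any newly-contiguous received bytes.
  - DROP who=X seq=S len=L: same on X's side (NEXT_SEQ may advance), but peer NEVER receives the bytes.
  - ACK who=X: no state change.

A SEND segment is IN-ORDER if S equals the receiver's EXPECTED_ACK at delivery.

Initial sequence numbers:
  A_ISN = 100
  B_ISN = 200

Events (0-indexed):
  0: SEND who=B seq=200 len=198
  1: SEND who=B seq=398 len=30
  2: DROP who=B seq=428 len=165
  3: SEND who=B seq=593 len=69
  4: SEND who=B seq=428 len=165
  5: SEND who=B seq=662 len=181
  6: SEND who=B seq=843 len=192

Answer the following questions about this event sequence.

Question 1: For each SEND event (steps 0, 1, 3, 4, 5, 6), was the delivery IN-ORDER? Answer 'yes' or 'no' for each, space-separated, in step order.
Answer: yes yes no yes yes yes

Derivation:
Step 0: SEND seq=200 -> in-order
Step 1: SEND seq=398 -> in-order
Step 3: SEND seq=593 -> out-of-order
Step 4: SEND seq=428 -> in-order
Step 5: SEND seq=662 -> in-order
Step 6: SEND seq=843 -> in-order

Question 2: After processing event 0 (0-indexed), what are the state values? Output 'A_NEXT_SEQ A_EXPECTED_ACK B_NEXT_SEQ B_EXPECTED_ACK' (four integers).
After event 0: A_seq=100 A_ack=398 B_seq=398 B_ack=100

100 398 398 100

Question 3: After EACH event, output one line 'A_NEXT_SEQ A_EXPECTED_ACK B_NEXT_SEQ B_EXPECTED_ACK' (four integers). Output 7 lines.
100 398 398 100
100 428 428 100
100 428 593 100
100 428 662 100
100 662 662 100
100 843 843 100
100 1035 1035 100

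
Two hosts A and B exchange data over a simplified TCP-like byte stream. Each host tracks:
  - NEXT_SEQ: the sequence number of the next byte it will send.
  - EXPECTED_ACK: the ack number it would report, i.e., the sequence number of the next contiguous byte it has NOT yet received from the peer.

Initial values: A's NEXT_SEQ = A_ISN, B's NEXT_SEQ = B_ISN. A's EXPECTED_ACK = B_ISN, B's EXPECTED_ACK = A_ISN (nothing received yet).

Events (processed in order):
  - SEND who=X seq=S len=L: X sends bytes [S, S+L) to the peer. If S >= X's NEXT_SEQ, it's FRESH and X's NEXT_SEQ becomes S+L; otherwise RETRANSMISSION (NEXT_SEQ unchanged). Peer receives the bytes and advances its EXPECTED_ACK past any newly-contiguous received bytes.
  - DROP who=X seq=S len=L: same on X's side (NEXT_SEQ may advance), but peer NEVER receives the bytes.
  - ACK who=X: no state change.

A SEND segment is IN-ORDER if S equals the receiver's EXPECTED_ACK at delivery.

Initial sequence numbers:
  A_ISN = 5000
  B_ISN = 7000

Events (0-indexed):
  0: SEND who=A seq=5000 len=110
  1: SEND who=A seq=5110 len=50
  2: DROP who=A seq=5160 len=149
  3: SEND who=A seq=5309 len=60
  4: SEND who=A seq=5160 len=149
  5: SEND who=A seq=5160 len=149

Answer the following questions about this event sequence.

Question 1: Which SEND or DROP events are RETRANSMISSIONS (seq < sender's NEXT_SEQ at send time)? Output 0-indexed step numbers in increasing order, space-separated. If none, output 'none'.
Answer: 4 5

Derivation:
Step 0: SEND seq=5000 -> fresh
Step 1: SEND seq=5110 -> fresh
Step 2: DROP seq=5160 -> fresh
Step 3: SEND seq=5309 -> fresh
Step 4: SEND seq=5160 -> retransmit
Step 5: SEND seq=5160 -> retransmit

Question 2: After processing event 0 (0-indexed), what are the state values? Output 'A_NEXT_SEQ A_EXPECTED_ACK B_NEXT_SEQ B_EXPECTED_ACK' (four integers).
After event 0: A_seq=5110 A_ack=7000 B_seq=7000 B_ack=5110

5110 7000 7000 5110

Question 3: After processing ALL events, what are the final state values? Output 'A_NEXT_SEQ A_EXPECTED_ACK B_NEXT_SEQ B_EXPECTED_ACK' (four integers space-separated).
After event 0: A_seq=5110 A_ack=7000 B_seq=7000 B_ack=5110
After event 1: A_seq=5160 A_ack=7000 B_seq=7000 B_ack=5160
After event 2: A_seq=5309 A_ack=7000 B_seq=7000 B_ack=5160
After event 3: A_seq=5369 A_ack=7000 B_seq=7000 B_ack=5160
After event 4: A_seq=5369 A_ack=7000 B_seq=7000 B_ack=5369
After event 5: A_seq=5369 A_ack=7000 B_seq=7000 B_ack=5369

Answer: 5369 7000 7000 5369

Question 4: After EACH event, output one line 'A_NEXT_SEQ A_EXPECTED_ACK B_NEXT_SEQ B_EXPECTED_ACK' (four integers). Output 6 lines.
5110 7000 7000 5110
5160 7000 7000 5160
5309 7000 7000 5160
5369 7000 7000 5160
5369 7000 7000 5369
5369 7000 7000 5369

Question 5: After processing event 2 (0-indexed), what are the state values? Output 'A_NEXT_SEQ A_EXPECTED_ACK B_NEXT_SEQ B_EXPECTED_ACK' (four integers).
After event 0: A_seq=5110 A_ack=7000 B_seq=7000 B_ack=5110
After event 1: A_seq=5160 A_ack=7000 B_seq=7000 B_ack=5160
After event 2: A_seq=5309 A_ack=7000 B_seq=7000 B_ack=5160

5309 7000 7000 5160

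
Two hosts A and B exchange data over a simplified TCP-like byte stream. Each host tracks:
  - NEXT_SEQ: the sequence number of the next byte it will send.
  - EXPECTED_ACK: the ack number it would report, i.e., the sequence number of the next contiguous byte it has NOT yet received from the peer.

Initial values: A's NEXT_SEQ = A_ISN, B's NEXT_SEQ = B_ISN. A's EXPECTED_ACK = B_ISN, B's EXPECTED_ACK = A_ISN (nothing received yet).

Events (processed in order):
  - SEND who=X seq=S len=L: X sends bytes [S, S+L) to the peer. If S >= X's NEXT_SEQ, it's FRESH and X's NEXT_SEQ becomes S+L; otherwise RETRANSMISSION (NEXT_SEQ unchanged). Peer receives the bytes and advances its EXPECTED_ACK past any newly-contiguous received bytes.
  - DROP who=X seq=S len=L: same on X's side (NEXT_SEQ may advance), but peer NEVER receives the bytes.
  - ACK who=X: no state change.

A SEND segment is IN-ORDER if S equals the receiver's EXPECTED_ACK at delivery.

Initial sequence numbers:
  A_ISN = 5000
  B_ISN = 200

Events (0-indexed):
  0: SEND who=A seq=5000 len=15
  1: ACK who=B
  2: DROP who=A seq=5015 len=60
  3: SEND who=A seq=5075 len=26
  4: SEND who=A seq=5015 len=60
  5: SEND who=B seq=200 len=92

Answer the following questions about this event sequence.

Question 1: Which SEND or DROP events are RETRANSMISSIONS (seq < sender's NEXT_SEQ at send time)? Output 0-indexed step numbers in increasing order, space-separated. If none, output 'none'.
Answer: 4

Derivation:
Step 0: SEND seq=5000 -> fresh
Step 2: DROP seq=5015 -> fresh
Step 3: SEND seq=5075 -> fresh
Step 4: SEND seq=5015 -> retransmit
Step 5: SEND seq=200 -> fresh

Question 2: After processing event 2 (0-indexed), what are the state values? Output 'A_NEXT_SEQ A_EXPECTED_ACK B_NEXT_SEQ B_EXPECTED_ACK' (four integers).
After event 0: A_seq=5015 A_ack=200 B_seq=200 B_ack=5015
After event 1: A_seq=5015 A_ack=200 B_seq=200 B_ack=5015
After event 2: A_seq=5075 A_ack=200 B_seq=200 B_ack=5015

5075 200 200 5015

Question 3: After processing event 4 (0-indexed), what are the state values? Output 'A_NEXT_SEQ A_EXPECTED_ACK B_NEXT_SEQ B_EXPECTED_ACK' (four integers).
After event 0: A_seq=5015 A_ack=200 B_seq=200 B_ack=5015
After event 1: A_seq=5015 A_ack=200 B_seq=200 B_ack=5015
After event 2: A_seq=5075 A_ack=200 B_seq=200 B_ack=5015
After event 3: A_seq=5101 A_ack=200 B_seq=200 B_ack=5015
After event 4: A_seq=5101 A_ack=200 B_seq=200 B_ack=5101

5101 200 200 5101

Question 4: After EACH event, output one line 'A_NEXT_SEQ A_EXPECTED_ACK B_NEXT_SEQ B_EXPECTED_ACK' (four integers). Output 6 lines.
5015 200 200 5015
5015 200 200 5015
5075 200 200 5015
5101 200 200 5015
5101 200 200 5101
5101 292 292 5101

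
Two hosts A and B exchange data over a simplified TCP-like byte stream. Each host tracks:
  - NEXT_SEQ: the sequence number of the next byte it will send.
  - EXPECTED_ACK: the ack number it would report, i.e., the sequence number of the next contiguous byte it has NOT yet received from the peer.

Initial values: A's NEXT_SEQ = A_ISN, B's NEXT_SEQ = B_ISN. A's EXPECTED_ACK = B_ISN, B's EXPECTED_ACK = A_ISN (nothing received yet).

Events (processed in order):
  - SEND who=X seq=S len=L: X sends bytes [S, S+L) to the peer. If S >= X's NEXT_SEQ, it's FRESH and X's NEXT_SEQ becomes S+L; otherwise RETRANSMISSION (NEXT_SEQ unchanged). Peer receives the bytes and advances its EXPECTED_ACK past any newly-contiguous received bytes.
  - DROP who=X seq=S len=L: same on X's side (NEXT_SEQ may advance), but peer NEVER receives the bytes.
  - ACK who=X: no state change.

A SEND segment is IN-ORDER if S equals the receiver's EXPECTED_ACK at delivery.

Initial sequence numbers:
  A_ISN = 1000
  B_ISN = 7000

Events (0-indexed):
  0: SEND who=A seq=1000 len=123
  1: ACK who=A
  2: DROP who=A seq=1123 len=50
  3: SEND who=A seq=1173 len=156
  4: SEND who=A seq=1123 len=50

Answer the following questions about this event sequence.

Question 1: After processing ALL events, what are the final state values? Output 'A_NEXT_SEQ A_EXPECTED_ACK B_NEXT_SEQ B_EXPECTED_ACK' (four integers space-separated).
Answer: 1329 7000 7000 1329

Derivation:
After event 0: A_seq=1123 A_ack=7000 B_seq=7000 B_ack=1123
After event 1: A_seq=1123 A_ack=7000 B_seq=7000 B_ack=1123
After event 2: A_seq=1173 A_ack=7000 B_seq=7000 B_ack=1123
After event 3: A_seq=1329 A_ack=7000 B_seq=7000 B_ack=1123
After event 4: A_seq=1329 A_ack=7000 B_seq=7000 B_ack=1329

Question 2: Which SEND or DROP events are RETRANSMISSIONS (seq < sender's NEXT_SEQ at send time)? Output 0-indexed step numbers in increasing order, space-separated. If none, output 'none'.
Answer: 4

Derivation:
Step 0: SEND seq=1000 -> fresh
Step 2: DROP seq=1123 -> fresh
Step 3: SEND seq=1173 -> fresh
Step 4: SEND seq=1123 -> retransmit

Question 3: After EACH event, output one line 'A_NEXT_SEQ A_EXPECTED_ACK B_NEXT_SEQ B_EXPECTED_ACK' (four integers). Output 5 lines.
1123 7000 7000 1123
1123 7000 7000 1123
1173 7000 7000 1123
1329 7000 7000 1123
1329 7000 7000 1329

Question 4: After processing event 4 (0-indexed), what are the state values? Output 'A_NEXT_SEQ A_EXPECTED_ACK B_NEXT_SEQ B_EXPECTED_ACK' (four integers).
After event 0: A_seq=1123 A_ack=7000 B_seq=7000 B_ack=1123
After event 1: A_seq=1123 A_ack=7000 B_seq=7000 B_ack=1123
After event 2: A_seq=1173 A_ack=7000 B_seq=7000 B_ack=1123
After event 3: A_seq=1329 A_ack=7000 B_seq=7000 B_ack=1123
After event 4: A_seq=1329 A_ack=7000 B_seq=7000 B_ack=1329

1329 7000 7000 1329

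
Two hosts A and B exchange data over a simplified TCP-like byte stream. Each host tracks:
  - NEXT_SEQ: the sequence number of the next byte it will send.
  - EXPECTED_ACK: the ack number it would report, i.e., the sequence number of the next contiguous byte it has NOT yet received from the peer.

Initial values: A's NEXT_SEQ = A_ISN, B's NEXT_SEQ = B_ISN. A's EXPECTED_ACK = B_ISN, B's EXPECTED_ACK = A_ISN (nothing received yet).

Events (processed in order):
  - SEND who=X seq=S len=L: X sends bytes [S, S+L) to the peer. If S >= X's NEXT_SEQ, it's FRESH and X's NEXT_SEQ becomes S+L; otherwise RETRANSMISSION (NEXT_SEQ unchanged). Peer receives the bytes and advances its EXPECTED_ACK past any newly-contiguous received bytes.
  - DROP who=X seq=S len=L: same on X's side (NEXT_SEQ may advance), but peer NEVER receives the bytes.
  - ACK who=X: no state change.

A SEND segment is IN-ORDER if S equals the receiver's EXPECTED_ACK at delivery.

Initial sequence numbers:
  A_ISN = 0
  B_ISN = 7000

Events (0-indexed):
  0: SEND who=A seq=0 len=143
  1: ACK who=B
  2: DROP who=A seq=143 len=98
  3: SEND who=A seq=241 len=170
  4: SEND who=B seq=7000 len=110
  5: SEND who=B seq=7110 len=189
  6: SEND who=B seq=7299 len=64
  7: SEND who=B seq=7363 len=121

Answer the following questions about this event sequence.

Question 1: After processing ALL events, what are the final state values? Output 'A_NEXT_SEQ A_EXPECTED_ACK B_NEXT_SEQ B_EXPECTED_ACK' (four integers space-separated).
After event 0: A_seq=143 A_ack=7000 B_seq=7000 B_ack=143
After event 1: A_seq=143 A_ack=7000 B_seq=7000 B_ack=143
After event 2: A_seq=241 A_ack=7000 B_seq=7000 B_ack=143
After event 3: A_seq=411 A_ack=7000 B_seq=7000 B_ack=143
After event 4: A_seq=411 A_ack=7110 B_seq=7110 B_ack=143
After event 5: A_seq=411 A_ack=7299 B_seq=7299 B_ack=143
After event 6: A_seq=411 A_ack=7363 B_seq=7363 B_ack=143
After event 7: A_seq=411 A_ack=7484 B_seq=7484 B_ack=143

Answer: 411 7484 7484 143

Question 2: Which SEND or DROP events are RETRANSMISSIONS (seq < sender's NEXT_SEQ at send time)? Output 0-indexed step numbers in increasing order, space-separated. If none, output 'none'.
Step 0: SEND seq=0 -> fresh
Step 2: DROP seq=143 -> fresh
Step 3: SEND seq=241 -> fresh
Step 4: SEND seq=7000 -> fresh
Step 5: SEND seq=7110 -> fresh
Step 6: SEND seq=7299 -> fresh
Step 7: SEND seq=7363 -> fresh

Answer: none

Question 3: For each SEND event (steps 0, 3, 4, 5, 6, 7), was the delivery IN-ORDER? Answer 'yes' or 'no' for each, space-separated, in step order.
Step 0: SEND seq=0 -> in-order
Step 3: SEND seq=241 -> out-of-order
Step 4: SEND seq=7000 -> in-order
Step 5: SEND seq=7110 -> in-order
Step 6: SEND seq=7299 -> in-order
Step 7: SEND seq=7363 -> in-order

Answer: yes no yes yes yes yes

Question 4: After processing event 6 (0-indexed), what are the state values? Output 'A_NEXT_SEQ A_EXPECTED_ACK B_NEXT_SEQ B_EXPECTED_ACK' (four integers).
After event 0: A_seq=143 A_ack=7000 B_seq=7000 B_ack=143
After event 1: A_seq=143 A_ack=7000 B_seq=7000 B_ack=143
After event 2: A_seq=241 A_ack=7000 B_seq=7000 B_ack=143
After event 3: A_seq=411 A_ack=7000 B_seq=7000 B_ack=143
After event 4: A_seq=411 A_ack=7110 B_seq=7110 B_ack=143
After event 5: A_seq=411 A_ack=7299 B_seq=7299 B_ack=143
After event 6: A_seq=411 A_ack=7363 B_seq=7363 B_ack=143

411 7363 7363 143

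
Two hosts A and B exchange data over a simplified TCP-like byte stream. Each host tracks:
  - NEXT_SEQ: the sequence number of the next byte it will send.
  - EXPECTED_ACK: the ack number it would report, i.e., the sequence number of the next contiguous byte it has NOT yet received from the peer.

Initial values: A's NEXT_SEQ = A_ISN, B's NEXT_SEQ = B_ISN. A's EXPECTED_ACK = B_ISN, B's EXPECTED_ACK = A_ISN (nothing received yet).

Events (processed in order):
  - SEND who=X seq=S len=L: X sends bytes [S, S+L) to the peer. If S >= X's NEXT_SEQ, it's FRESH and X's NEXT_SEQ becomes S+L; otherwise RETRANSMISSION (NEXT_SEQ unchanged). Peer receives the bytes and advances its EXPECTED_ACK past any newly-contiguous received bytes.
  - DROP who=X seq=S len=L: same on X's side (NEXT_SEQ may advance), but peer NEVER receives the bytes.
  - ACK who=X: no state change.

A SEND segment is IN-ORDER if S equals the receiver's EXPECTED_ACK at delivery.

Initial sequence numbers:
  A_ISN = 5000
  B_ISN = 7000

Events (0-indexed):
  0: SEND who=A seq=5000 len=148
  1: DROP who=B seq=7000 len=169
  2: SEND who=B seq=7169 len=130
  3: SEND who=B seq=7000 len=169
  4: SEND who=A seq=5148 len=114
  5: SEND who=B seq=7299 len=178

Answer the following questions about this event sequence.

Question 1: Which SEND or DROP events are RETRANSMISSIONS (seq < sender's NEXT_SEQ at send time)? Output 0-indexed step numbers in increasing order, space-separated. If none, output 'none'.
Step 0: SEND seq=5000 -> fresh
Step 1: DROP seq=7000 -> fresh
Step 2: SEND seq=7169 -> fresh
Step 3: SEND seq=7000 -> retransmit
Step 4: SEND seq=5148 -> fresh
Step 5: SEND seq=7299 -> fresh

Answer: 3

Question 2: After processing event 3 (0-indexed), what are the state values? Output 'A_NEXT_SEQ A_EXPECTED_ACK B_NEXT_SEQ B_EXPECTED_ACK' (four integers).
After event 0: A_seq=5148 A_ack=7000 B_seq=7000 B_ack=5148
After event 1: A_seq=5148 A_ack=7000 B_seq=7169 B_ack=5148
After event 2: A_seq=5148 A_ack=7000 B_seq=7299 B_ack=5148
After event 3: A_seq=5148 A_ack=7299 B_seq=7299 B_ack=5148

5148 7299 7299 5148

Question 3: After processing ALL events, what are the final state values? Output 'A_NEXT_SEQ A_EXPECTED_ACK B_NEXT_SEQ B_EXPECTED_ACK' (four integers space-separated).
After event 0: A_seq=5148 A_ack=7000 B_seq=7000 B_ack=5148
After event 1: A_seq=5148 A_ack=7000 B_seq=7169 B_ack=5148
After event 2: A_seq=5148 A_ack=7000 B_seq=7299 B_ack=5148
After event 3: A_seq=5148 A_ack=7299 B_seq=7299 B_ack=5148
After event 4: A_seq=5262 A_ack=7299 B_seq=7299 B_ack=5262
After event 5: A_seq=5262 A_ack=7477 B_seq=7477 B_ack=5262

Answer: 5262 7477 7477 5262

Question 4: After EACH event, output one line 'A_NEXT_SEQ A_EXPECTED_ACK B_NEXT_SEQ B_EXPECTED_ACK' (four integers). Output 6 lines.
5148 7000 7000 5148
5148 7000 7169 5148
5148 7000 7299 5148
5148 7299 7299 5148
5262 7299 7299 5262
5262 7477 7477 5262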